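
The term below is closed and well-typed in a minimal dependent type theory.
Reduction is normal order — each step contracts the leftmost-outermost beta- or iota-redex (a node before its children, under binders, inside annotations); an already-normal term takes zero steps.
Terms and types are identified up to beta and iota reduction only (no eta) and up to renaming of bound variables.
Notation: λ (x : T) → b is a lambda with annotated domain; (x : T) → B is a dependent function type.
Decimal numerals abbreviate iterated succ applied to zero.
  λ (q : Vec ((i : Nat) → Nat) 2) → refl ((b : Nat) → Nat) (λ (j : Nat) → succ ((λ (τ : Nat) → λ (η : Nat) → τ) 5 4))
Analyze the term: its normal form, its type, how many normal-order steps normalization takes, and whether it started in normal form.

resulting normal form:
  λ (q : Vec ((i : Nat) → Nat) 2) → refl ((b : Nat) → Nat) (λ (j : Nat) → 6)
inferred type:
  (q : Vec ((i : Nat) → Nat) 2) → Eq ((b : Nat) → Nat) (λ (j : Nat) → 6) (λ (τ : Nat) → 6)
steps to reach normal form (normal order): 2
term was already normal: no
first redex: a beta-redex


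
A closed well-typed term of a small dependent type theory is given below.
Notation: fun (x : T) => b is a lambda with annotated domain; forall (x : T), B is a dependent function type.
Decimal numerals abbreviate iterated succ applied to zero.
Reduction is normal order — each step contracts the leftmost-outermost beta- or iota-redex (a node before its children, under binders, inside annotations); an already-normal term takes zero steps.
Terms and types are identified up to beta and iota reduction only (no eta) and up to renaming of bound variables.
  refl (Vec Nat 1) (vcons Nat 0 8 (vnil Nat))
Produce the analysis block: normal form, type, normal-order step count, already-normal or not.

reduced normal form:
  refl (Vec Nat 1) (vcons Nat 0 8 (vnil Nat))
inferred type:
  Eq (Vec Nat 1) (vcons Nat 0 8 (vnil Nat)) (vcons Nat 0 8 (vnil Nat))
normal-order step count: 0
started in normal form: yes


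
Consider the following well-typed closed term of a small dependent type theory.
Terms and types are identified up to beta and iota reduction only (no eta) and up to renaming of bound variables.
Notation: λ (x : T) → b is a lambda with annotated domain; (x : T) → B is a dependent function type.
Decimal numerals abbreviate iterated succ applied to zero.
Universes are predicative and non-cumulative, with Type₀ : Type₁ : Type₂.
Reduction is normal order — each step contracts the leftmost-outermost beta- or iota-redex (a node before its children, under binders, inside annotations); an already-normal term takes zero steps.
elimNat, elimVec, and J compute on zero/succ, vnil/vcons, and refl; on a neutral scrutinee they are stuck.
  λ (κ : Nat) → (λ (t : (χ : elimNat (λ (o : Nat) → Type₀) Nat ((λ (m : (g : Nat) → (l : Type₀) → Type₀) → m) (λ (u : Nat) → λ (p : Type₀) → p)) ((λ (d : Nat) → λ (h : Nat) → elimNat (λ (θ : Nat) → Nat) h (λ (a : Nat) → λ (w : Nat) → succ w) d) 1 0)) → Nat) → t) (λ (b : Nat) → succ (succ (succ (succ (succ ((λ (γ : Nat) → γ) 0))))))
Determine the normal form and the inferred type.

reduced normal form:
  λ (κ : Nat) → λ (t : Nat) → 5
type:
  (κ : Nat) → (t : Nat) → Nat


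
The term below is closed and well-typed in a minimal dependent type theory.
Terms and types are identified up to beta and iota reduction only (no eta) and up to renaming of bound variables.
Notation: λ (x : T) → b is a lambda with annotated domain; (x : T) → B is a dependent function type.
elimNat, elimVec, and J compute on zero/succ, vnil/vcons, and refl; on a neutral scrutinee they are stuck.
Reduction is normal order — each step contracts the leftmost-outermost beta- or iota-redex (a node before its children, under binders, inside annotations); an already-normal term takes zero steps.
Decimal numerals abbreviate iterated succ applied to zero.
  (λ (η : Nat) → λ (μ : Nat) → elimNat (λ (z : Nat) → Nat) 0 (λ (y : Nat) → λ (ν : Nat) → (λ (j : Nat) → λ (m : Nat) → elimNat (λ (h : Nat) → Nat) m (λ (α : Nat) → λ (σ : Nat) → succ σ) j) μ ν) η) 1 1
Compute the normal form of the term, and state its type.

reduced normal form:
  1
the term's type:
  Nat
observation: the first redex contracted is a beta-redex; the normal form is reached in 12 normal-order steps.


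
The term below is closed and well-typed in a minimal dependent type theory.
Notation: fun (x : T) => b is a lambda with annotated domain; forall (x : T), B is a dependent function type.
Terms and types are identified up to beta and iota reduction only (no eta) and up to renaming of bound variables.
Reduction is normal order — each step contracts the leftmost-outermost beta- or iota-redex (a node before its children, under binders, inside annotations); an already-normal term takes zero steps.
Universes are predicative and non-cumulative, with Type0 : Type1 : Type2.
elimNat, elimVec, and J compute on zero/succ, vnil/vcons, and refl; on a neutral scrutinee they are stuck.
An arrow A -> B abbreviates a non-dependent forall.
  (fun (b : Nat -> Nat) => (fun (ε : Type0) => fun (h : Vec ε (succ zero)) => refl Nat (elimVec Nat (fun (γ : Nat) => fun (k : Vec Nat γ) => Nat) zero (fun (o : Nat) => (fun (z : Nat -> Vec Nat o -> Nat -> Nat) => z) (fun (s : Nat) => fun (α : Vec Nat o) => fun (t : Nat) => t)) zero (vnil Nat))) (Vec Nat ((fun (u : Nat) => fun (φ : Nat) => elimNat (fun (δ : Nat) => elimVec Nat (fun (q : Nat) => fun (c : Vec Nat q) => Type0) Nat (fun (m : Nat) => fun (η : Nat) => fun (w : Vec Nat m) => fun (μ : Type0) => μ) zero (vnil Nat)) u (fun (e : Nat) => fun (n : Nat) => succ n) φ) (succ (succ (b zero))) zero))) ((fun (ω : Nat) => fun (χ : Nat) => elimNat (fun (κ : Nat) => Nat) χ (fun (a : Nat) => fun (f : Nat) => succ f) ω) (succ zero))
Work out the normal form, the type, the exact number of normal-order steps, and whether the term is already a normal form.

resulting normal form:
  fun (b : Vec (Vec Nat (succ (succ (succ zero)))) (succ zero)) => refl Nat zero
type:
  Vec (Vec Nat (succ (succ (succ zero)))) (succ zero) -> Eq Nat zero zero
normal-order step count: 12
term was already normal: no
first contracted redex: a beta-redex


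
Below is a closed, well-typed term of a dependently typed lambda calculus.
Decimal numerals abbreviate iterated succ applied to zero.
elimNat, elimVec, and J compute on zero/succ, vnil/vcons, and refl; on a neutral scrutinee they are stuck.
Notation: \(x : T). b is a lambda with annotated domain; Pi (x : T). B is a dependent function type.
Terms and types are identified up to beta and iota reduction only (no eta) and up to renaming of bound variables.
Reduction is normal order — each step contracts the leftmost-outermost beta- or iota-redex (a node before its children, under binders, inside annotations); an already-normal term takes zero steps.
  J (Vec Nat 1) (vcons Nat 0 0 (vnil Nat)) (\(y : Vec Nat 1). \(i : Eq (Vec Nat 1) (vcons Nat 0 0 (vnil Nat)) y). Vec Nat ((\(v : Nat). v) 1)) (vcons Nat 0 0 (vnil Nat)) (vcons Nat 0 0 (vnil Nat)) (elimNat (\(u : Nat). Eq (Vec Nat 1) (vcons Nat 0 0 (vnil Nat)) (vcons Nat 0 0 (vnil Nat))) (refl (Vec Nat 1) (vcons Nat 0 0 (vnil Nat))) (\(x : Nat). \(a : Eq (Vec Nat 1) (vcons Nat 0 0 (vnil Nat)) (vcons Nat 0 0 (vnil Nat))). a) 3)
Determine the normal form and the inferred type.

reduced normal form:
  vcons Nat 0 0 (vnil Nat)
inferred type:
  Vec Nat 1


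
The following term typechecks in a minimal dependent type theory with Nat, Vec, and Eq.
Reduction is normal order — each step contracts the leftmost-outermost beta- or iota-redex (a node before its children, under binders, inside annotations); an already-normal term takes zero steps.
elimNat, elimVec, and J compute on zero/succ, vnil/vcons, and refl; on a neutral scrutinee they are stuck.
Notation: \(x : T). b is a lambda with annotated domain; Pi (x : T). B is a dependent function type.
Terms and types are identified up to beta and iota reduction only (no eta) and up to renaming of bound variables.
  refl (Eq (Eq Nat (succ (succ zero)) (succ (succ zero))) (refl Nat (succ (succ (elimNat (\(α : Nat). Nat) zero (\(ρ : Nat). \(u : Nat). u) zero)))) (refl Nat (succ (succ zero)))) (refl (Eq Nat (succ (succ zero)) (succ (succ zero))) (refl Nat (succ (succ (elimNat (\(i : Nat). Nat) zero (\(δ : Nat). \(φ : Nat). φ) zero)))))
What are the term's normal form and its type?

normal form:
  refl (Eq (Eq Nat (succ (succ zero)) (succ (succ zero))) (refl Nat (succ (succ zero))) (refl Nat (succ (succ zero)))) (refl (Eq Nat (succ (succ zero)) (succ (succ zero))) (refl Nat (succ (succ zero))))
the term's type:
  Eq (Eq (Eq Nat (succ (succ zero)) (succ (succ zero))) (refl Nat (succ (succ zero))) (refl Nat (succ (succ zero)))) (refl (Eq Nat (succ (succ zero)) (succ (succ zero))) (refl Nat (succ (succ zero)))) (refl (Eq Nat (succ (succ zero)) (succ (succ zero))) (refl Nat (succ (succ zero))))
observation: normalization takes exactly 2 steps under the normal-order strategy.


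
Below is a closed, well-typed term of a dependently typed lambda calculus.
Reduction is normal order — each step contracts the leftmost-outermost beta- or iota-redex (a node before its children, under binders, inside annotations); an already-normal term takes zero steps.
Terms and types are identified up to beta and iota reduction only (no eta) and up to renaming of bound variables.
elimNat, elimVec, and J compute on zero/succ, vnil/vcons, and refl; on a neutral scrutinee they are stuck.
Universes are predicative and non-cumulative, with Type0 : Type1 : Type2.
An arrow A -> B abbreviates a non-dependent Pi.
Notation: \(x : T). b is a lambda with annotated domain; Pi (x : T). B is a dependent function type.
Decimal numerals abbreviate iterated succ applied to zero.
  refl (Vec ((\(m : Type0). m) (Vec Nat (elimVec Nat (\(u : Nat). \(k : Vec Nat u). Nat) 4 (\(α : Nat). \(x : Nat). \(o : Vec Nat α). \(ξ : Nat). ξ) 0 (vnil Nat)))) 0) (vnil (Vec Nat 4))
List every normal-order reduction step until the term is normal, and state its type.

normal-order reduction:
  refl (Vec ((\(m : Type0). m) (Vec Nat (elimVec Nat (\(u : Nat). \(k : Vec Nat u). Nat) 4 (\(α : Nat). \(x : Nat). \(o : Vec Nat α). \(ξ : Nat). ξ) 0 (vnil Nat)))) 0) (vnil (Vec Nat 4))
  ~> refl (Vec (Vec Nat (elimVec Nat (\(m : Nat). \(u : Vec Nat m). Nat) 4 (\(k : Nat). \(α : Nat). \(x : Vec Nat k). \(o : Nat). o) 0 (vnil Nat))) 0) (vnil (Vec Nat 4))
  ~> refl (Vec (Vec Nat 4) 0) (vnil (Vec Nat 4))
inferred type:
  Eq (Vec (Vec Nat 4) 0) (vnil (Vec Nat 4)) (vnil (Vec Nat 4))


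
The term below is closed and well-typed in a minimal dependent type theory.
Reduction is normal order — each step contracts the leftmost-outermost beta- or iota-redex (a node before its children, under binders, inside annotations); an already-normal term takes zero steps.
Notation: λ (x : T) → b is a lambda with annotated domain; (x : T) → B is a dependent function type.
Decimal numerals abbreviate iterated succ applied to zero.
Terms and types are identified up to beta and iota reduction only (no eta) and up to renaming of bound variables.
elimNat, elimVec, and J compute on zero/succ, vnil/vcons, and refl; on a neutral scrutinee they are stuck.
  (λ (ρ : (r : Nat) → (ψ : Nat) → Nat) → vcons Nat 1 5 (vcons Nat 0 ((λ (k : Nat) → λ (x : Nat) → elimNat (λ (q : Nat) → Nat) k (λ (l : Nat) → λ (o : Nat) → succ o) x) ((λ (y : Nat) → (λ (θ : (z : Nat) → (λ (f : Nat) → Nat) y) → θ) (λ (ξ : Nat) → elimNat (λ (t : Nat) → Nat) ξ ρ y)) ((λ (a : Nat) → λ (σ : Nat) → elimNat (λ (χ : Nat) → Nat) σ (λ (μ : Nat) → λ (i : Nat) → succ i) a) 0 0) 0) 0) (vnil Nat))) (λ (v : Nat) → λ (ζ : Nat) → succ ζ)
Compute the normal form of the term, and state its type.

reduced normal form:
  vcons Nat 1 5 (vcons Nat 0 0 (vnil Nat))
the term's type:
  Vec Nat 2


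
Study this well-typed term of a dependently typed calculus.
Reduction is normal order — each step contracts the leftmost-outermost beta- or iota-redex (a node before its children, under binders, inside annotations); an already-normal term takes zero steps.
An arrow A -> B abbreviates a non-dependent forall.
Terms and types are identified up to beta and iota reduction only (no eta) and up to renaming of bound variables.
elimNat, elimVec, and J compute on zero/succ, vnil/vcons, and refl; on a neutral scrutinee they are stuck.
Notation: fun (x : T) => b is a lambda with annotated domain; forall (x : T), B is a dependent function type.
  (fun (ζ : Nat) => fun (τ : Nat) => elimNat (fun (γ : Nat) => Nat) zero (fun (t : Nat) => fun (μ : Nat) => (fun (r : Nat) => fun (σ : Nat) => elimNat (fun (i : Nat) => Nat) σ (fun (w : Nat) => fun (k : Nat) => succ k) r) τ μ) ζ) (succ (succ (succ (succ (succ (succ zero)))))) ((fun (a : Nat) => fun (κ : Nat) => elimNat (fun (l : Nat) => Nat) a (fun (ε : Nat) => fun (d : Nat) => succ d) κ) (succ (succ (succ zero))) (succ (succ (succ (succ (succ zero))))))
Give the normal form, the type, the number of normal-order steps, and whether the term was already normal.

normal form:
  succ (succ (succ (succ (succ (succ (succ (succ (succ (succ (succ (succ (succ (succ (succ (succ (succ (succ (succ (succ (succ (succ (succ (succ (succ (succ (succ (succ (succ (succ (succ (succ (succ (succ (succ (succ (succ (succ (succ (succ (succ (succ (succ (succ (succ (succ (succ (succ zero)))))))))))))))))))))))))))))))))))))))))))))))
the term's type:
  Nat
normal-order step count: 291
term was already normal: no
first redex: a beta-redex


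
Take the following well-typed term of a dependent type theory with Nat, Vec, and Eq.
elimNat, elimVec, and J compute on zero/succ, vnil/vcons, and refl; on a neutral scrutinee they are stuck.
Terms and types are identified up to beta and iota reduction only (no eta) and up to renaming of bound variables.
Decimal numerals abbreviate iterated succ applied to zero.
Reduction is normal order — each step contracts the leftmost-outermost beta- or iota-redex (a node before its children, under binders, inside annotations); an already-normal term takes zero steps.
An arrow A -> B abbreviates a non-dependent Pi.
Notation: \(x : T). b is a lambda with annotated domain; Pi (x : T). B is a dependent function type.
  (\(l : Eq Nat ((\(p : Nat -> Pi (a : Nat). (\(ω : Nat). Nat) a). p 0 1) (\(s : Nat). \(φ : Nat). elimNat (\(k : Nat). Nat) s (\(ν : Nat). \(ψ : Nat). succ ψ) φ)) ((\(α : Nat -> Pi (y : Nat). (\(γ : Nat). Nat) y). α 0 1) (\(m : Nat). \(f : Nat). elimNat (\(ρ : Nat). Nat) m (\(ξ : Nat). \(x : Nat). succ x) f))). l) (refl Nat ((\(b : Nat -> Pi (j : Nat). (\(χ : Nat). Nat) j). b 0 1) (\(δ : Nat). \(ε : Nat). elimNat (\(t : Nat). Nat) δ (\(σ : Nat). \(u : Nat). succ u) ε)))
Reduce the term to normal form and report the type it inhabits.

resulting normal form:
  refl Nat 1
the term's type:
  Eq Nat 1 1
observation: the leftmost-outermost redex is a beta-redex, and normalization takes 8 steps.


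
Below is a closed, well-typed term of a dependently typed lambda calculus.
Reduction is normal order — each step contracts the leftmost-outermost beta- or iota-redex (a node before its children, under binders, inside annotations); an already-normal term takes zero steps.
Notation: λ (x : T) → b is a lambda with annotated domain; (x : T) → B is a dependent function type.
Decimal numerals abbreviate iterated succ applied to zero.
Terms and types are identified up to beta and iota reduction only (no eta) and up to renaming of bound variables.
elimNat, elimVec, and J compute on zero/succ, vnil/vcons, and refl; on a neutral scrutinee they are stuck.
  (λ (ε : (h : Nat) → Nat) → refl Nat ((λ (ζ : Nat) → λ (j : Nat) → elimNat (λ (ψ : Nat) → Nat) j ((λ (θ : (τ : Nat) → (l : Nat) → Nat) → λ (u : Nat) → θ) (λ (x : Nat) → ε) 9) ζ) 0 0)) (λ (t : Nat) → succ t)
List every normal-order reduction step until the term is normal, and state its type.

reduction (normal order):
  (λ (ε : (h : Nat) → Nat) → refl Nat ((λ (ζ : Nat) → λ (j : Nat) → elimNat (λ (ψ : Nat) → Nat) j ((λ (θ : (τ : Nat) → (l : Nat) → Nat) → λ (u : Nat) → θ) (λ (x : Nat) → ε) 9) ζ) 0 0)) (λ (t : Nat) → succ t)
  ~> refl Nat ((λ (ε : Nat) → λ (h : Nat) → elimNat (λ (ζ : Nat) → Nat) h ((λ (j : (ψ : Nat) → (θ : Nat) → Nat) → λ (τ : Nat) → j) (λ (l : Nat) → λ (u : Nat) → succ u) 9) ε) 0 0)
  ~> refl Nat ((λ (ε : Nat) → elimNat (λ (h : Nat) → Nat) ε ((λ (ζ : (j : Nat) → (ψ : Nat) → Nat) → λ (θ : Nat) → ζ) (λ (τ : Nat) → λ (l : Nat) → succ l) 9) 0) 0)
  ~> refl Nat (elimNat (λ (ε : Nat) → Nat) 0 ((λ (h : (ζ : Nat) → (j : Nat) → Nat) → λ (ψ : Nat) → h) (λ (θ : Nat) → λ (τ : Nat) → succ τ) 9) 0)
  ~> refl Nat 0
type:
  Eq Nat 0 0


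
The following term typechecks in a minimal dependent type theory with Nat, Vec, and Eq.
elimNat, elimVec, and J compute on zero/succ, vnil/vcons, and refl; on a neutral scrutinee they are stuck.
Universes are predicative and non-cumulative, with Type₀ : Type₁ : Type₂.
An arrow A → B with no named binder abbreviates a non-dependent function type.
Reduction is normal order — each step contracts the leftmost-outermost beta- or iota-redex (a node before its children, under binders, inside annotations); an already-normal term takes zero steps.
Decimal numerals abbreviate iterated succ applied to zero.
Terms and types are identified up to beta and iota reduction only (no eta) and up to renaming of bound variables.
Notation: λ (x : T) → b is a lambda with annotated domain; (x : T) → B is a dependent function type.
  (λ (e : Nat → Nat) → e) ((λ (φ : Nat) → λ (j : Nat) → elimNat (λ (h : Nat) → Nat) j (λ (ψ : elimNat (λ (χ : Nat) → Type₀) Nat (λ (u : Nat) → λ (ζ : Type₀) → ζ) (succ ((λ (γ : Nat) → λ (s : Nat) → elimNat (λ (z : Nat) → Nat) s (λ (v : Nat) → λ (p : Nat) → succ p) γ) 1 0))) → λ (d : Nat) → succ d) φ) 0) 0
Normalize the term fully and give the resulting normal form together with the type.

resulting normal form:
  0
the term's type:
  Nat


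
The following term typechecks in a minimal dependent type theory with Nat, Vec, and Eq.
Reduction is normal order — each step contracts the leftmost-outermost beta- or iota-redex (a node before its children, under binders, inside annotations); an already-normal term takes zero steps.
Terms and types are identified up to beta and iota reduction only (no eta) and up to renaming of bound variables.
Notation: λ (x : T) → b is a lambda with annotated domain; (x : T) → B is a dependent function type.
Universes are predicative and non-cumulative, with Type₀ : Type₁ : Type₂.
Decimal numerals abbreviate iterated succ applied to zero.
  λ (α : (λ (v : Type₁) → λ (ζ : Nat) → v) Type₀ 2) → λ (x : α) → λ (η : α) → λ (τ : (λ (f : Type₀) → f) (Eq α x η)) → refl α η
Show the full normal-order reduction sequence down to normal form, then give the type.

normal-order reduction sequence:
  λ (α : (λ (v : Type₁) → λ (ζ : Nat) → v) Type₀ 2) → λ (x : α) → λ (η : α) → λ (τ : (λ (f : Type₀) → f) (Eq α x η)) → refl α η
  ~> λ (α : (λ (v : Nat) → Type₀) 2) → λ (ζ : α) → λ (x : α) → λ (η : (λ (τ : Type₀) → τ) (Eq α ζ x)) → refl α x
  ~> λ (α : Type₀) → λ (v : α) → λ (ζ : α) → λ (x : (λ (η : Type₀) → η) (Eq α v ζ)) → refl α ζ
  ~> λ (α : Type₀) → λ (v : α) → λ (ζ : α) → λ (x : Eq α v ζ) → refl α ζ
inferred type:
  (α : Type₀) → (v : α) → (ζ : α) → (x : Eq α v ζ) → Eq α ζ ζ


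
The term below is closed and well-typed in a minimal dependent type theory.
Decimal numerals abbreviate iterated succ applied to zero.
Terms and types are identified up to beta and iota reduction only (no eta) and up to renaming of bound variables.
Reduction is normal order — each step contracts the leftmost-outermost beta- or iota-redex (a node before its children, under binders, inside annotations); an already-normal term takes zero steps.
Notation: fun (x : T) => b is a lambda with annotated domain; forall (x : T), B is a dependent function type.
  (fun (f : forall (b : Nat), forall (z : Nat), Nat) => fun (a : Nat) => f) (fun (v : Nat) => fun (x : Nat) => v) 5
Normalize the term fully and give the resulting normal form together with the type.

reduced normal form:
  fun (f : Nat) => fun (b : Nat) => f
type:
  forall (f : Nat), forall (b : Nat), Nat
observation: normalization takes exactly 2 steps under the normal-order strategy.


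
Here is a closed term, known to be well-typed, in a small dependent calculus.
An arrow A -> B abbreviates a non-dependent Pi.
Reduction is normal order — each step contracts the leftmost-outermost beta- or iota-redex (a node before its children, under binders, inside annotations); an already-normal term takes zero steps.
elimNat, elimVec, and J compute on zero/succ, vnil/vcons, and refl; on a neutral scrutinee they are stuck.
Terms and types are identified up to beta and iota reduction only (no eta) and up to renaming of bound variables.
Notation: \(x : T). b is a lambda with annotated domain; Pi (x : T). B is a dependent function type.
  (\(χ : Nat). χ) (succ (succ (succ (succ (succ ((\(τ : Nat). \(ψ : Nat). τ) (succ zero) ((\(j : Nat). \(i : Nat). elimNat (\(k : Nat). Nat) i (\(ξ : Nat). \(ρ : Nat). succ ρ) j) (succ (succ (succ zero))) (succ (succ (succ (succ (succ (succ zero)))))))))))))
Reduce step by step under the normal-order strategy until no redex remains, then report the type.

normal-order reduction sequence:
  (\(χ : Nat). χ) (succ (succ (succ (succ (succ ((\(τ : Nat). \(ψ : Nat). τ) (succ zero) ((\(j : Nat). \(i : Nat). elimNat (\(k : Nat). Nat) i (\(ξ : Nat). \(ρ : Nat). succ ρ) j) (succ (succ (succ zero))) (succ (succ (succ (succ (succ (succ zero)))))))))))))
  ~> succ (succ (succ (succ (succ ((\(χ : Nat). \(τ : Nat). χ) (succ zero) ((\(ψ : Nat). \(j : Nat). elimNat (\(i : Nat). Nat) j (\(k : Nat). \(ξ : Nat). succ ξ) ψ) (succ (succ (succ zero))) (succ (succ (succ (succ (succ (succ zero))))))))))))
  ~> succ (succ (succ (succ (succ ((\(χ : Nat). succ zero) ((\(τ : Nat). \(ψ : Nat). elimNat (\(j : Nat). Nat) ψ (\(i : Nat). \(k : Nat). succ k) τ) (succ (succ (succ zero))) (succ (succ (succ (succ (succ (succ zero))))))))))))
  ~> succ (succ (succ (succ (succ (succ zero)))))
type:
  Nat


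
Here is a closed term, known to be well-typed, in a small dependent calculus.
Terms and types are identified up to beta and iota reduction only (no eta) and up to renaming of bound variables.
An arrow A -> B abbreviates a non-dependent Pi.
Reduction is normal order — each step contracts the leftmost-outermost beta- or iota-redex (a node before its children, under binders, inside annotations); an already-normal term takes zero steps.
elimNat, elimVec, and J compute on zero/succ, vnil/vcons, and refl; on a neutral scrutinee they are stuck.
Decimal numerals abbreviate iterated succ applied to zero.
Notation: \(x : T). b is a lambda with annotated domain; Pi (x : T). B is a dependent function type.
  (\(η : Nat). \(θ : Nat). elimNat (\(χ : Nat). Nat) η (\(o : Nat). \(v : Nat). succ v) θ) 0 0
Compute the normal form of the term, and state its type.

reduced normal form:
  0
type:
  Nat


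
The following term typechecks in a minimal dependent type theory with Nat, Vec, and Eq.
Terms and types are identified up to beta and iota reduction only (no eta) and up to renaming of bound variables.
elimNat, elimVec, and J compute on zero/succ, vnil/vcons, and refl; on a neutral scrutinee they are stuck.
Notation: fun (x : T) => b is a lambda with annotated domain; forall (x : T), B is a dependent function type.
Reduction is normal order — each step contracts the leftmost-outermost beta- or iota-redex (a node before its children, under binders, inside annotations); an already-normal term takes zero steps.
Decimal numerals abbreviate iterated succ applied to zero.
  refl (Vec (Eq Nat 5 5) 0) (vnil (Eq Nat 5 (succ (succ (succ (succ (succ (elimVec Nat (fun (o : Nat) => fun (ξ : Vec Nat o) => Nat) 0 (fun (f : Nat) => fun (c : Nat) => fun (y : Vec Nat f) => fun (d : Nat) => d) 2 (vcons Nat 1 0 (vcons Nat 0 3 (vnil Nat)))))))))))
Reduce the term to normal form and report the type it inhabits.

normal form:
  refl (Vec (Eq Nat 5 5) 0) (vnil (Eq Nat 5 5))
type:
  Eq (Vec (Eq Nat 5 5) 0) (vnil (Eq Nat 5 5)) (vnil (Eq Nat 5 5))
observation: normalization takes exactly 11 steps under the normal-order strategy.


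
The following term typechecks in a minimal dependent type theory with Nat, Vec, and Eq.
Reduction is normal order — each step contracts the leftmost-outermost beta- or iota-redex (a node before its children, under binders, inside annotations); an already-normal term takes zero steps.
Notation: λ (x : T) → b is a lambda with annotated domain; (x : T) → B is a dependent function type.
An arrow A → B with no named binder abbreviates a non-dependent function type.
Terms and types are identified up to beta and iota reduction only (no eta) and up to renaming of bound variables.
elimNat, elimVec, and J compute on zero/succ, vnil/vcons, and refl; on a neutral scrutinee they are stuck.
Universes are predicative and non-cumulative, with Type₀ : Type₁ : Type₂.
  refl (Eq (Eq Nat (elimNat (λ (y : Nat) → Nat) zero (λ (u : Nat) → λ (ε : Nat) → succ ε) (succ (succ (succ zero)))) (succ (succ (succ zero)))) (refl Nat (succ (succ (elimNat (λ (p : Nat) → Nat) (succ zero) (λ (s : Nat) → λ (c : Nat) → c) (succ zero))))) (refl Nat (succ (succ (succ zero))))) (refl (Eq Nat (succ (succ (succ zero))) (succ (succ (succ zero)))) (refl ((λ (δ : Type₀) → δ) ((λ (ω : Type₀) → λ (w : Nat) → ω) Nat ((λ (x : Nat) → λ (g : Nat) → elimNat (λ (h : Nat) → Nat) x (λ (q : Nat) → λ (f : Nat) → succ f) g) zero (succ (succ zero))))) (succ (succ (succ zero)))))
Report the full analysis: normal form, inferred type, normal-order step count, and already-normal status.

resulting normal form:
  refl (Eq (Eq Nat (succ (succ (succ zero))) (succ (succ (succ zero)))) (refl Nat (succ (succ (succ zero)))) (refl Nat (succ (succ (succ zero))))) (refl (Eq Nat (succ (succ (succ zero))) (succ (succ (succ zero)))) (refl Nat (succ (succ (succ zero)))))
the term's type:
  Eq (Eq (Eq Nat (succ (succ (succ zero))) (succ (succ (succ zero)))) (refl Nat (succ (succ (succ zero)))) (refl Nat (succ (succ (succ zero))))) (refl (Eq Nat (succ (succ (succ zero))) (succ (succ (succ zero)))) (refl Nat (succ (succ (succ zero))))) (refl (Eq Nat (succ (succ (succ zero))) (succ (succ (succ zero)))) (refl Nat (succ (succ (succ zero)))))
steps to reach normal form (normal order): 17
term was already normal: no
first redex: an elimNat iota-redex


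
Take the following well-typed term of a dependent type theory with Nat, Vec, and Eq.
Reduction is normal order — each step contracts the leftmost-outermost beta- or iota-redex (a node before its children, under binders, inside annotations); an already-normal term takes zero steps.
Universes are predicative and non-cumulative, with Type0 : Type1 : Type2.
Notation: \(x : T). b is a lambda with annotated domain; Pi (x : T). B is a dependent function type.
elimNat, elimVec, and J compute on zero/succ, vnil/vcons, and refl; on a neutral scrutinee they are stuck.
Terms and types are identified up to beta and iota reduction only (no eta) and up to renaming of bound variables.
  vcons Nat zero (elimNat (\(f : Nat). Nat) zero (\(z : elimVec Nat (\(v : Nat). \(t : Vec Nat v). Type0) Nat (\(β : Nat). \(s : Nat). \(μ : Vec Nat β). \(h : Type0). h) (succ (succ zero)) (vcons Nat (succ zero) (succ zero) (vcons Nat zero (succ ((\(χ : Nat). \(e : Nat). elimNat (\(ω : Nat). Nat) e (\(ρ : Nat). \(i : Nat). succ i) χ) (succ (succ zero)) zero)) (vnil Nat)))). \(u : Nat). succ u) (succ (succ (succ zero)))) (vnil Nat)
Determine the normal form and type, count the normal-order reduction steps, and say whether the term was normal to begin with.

reduced normal form:
  vcons Nat zero (succ (succ (succ zero))) (vnil Nat)
inferred type:
  Vec Nat (succ zero)
reduction steps (normal order): 10
already normal: no
first contracted redex: an elimNat iota-redex


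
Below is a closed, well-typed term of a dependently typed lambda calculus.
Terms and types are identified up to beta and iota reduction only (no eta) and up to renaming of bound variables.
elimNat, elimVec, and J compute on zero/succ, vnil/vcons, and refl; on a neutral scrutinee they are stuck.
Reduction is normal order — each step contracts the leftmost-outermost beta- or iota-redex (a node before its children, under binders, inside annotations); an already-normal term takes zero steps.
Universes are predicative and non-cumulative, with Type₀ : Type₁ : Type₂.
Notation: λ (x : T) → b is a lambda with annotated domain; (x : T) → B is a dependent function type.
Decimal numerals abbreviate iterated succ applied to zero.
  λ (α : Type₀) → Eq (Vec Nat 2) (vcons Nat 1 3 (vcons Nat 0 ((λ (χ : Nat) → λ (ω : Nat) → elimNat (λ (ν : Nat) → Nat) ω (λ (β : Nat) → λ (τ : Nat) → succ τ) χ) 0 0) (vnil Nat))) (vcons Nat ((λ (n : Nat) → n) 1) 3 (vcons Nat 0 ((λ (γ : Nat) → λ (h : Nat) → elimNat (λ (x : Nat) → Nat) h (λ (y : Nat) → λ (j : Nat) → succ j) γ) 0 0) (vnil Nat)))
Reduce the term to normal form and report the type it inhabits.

reduced normal form:
  λ (α : Type₀) → Eq (Vec Nat 2) (vcons Nat 1 3 (vcons Nat 0 0 (vnil Nat))) (vcons Nat 1 3 (vcons Nat 0 0 (vnil Nat)))
the term's type:
  (α : Type₀) → Type₀
observation: normalization takes exactly 7 steps under the normal-order strategy.


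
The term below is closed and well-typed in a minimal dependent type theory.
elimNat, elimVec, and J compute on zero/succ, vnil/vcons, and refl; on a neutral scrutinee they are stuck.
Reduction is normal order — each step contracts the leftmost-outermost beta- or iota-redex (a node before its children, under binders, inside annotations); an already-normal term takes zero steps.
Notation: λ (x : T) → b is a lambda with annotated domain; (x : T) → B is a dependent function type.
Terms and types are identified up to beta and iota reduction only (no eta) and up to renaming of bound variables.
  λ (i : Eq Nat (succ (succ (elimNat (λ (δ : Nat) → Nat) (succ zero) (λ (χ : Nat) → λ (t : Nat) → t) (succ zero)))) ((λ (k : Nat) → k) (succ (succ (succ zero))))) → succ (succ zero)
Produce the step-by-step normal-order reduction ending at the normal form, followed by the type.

reduction (normal order):
  λ (i : Eq Nat (succ (succ (elimNat (λ (δ : Nat) → Nat) (succ zero) (λ (χ : Nat) → λ (t : Nat) → t) (succ zero)))) ((λ (k : Nat) → k) (succ (succ (succ zero))))) → succ (succ zero)
  ~> λ (i : Eq Nat (succ (succ ((λ (δ : Nat) → λ (χ : Nat) → χ) zero (elimNat (λ (t : Nat) → Nat) (succ zero) (λ (k : Nat) → λ (γ : Nat) → γ) zero)))) ((λ (p : Nat) → p) (succ (succ (succ zero))))) → succ (succ zero)
  ~> λ (i : Eq Nat (succ (succ ((λ (δ : Nat) → δ) (elimNat (λ (χ : Nat) → Nat) (succ zero) (λ (t : Nat) → λ (k : Nat) → k) zero)))) ((λ (γ : Nat) → γ) (succ (succ (succ zero))))) → succ (succ zero)
  ~> λ (i : Eq Nat (succ (succ (elimNat (λ (δ : Nat) → Nat) (succ zero) (λ (χ : Nat) → λ (t : Nat) → t) zero))) ((λ (k : Nat) → k) (succ (succ (succ zero))))) → succ (succ zero)
  ~> λ (i : Eq Nat (succ (succ (succ zero))) ((λ (δ : Nat) → δ) (succ (succ (succ zero))))) → succ (succ zero)
  ~> λ (i : Eq Nat (succ (succ (succ zero))) (succ (succ (succ zero)))) → succ (succ zero)
the term's type:
  (i : Eq Nat (succ (succ (succ zero))) (succ (succ (succ zero)))) → Nat


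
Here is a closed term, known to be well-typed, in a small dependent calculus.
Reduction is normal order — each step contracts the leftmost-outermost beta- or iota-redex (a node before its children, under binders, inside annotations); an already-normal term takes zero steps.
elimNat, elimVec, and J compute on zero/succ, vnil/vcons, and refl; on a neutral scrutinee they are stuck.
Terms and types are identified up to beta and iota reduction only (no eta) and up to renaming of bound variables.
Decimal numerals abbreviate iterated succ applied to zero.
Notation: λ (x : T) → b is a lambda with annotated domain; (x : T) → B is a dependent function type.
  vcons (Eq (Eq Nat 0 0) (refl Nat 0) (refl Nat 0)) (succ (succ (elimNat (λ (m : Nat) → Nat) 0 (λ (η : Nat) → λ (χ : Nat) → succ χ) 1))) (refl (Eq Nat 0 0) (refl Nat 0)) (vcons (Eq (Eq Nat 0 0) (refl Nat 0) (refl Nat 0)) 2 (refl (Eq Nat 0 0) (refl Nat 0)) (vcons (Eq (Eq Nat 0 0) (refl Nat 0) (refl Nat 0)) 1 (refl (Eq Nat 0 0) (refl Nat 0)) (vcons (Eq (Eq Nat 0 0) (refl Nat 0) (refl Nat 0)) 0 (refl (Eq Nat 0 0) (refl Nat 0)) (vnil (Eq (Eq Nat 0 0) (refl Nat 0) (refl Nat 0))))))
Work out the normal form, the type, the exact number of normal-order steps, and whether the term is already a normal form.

resulting normal form:
  vcons (Eq (Eq Nat 0 0) (refl Nat 0) (refl Nat 0)) 3 (refl (Eq Nat 0 0) (refl Nat 0)) (vcons (Eq (Eq Nat 0 0) (refl Nat 0) (refl Nat 0)) 2 (refl (Eq Nat 0 0) (refl Nat 0)) (vcons (Eq (Eq Nat 0 0) (refl Nat 0) (refl Nat 0)) 1 (refl (Eq Nat 0 0) (refl Nat 0)) (vcons (Eq (Eq Nat 0 0) (refl Nat 0) (refl Nat 0)) 0 (refl (Eq Nat 0 0) (refl Nat 0)) (vnil (Eq (Eq Nat 0 0) (refl Nat 0) (refl Nat 0))))))
the term's type:
  Vec (Eq (Eq Nat 0 0) (refl Nat 0) (refl Nat 0)) 4
normal-order step count: 4
term was already normal: no
first contracted redex: an elimNat iota-redex


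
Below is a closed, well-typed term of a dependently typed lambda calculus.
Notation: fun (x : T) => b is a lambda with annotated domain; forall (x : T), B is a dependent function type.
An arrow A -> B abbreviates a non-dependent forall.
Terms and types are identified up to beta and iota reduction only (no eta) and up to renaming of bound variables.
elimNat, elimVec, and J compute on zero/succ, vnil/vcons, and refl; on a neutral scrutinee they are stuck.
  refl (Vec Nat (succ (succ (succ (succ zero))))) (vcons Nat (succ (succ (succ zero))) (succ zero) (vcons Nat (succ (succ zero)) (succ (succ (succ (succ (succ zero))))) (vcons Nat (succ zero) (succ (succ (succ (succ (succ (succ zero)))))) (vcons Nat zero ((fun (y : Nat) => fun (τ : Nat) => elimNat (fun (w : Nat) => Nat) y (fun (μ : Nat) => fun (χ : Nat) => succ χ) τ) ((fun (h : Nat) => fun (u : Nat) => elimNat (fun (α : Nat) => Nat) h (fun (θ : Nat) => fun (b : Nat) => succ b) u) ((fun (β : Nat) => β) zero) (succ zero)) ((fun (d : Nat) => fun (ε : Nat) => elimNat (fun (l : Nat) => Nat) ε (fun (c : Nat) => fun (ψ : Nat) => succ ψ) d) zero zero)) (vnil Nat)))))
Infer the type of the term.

type:
  Eq (Vec Nat (succ (succ (succ (succ zero))))) (vcons Nat (succ (succ (succ zero))) (succ zero) (vcons Nat (succ (succ zero)) (succ (succ (succ (succ (succ zero))))) (vcons Nat (succ zero) (succ (succ (succ (succ (succ (succ zero)))))) (vcons Nat zero (succ zero) (vnil Nat))))) (vcons Nat (succ (succ (succ zero))) (succ zero) (vcons Nat (succ (succ zero)) (succ (succ (succ (succ (succ zero))))) (vcons Nat (succ zero) (succ (succ (succ (succ (succ (succ zero)))))) (vcons Nat zero (succ zero) (vnil Nat)))))


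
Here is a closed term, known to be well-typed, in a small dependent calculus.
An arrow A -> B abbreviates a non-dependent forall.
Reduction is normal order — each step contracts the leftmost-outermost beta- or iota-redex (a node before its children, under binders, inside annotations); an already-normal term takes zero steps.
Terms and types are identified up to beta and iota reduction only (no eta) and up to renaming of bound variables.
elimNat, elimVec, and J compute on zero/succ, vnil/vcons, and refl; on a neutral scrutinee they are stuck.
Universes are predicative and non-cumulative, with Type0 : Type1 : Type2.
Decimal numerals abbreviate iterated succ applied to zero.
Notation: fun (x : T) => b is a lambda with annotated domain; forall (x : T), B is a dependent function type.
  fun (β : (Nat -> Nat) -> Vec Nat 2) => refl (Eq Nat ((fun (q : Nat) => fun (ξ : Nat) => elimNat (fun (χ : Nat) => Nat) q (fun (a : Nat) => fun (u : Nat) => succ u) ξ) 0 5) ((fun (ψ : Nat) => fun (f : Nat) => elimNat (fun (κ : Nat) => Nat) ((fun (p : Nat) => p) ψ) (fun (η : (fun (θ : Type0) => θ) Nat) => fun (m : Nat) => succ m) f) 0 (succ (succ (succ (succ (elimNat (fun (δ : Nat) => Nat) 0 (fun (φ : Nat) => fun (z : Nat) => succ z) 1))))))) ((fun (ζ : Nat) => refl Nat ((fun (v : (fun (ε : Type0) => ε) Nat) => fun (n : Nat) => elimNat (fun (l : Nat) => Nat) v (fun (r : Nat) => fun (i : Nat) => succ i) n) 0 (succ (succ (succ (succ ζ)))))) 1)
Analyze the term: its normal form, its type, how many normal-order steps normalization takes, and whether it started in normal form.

normal form:
  fun (β : (Nat -> Nat) -> Vec Nat 2) => refl (Eq Nat 5 5) (refl Nat 5)
type:
  ((Nat -> Nat) -> Vec Nat 2) -> Eq (Eq Nat 5 5) (refl Nat 5) (refl Nat 5)
normal-order step count: 61
started in normal form: no
first redex: a beta-redex


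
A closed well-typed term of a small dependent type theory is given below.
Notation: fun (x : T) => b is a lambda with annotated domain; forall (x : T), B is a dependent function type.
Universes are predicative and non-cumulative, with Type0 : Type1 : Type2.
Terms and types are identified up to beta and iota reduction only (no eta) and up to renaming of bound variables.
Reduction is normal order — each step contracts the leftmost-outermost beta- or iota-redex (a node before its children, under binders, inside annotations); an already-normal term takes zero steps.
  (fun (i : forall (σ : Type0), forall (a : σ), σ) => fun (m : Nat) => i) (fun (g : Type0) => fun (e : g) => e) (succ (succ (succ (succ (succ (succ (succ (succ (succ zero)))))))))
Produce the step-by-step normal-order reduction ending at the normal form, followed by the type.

reduction (normal order):
  (fun (i : forall (σ : Type0), forall (a : σ), σ) => fun (m : Nat) => i) (fun (g : Type0) => fun (e : g) => e) (succ (succ (succ (succ (succ (succ (succ (succ (succ zero)))))))))
  ~> (fun (i : Nat) => fun (σ : Type0) => fun (a : σ) => a) (succ (succ (succ (succ (succ (succ (succ (succ (succ zero)))))))))
  ~> fun (i : Type0) => fun (σ : i) => σ
the term's type:
  forall (i : Type0), forall (σ : i), i


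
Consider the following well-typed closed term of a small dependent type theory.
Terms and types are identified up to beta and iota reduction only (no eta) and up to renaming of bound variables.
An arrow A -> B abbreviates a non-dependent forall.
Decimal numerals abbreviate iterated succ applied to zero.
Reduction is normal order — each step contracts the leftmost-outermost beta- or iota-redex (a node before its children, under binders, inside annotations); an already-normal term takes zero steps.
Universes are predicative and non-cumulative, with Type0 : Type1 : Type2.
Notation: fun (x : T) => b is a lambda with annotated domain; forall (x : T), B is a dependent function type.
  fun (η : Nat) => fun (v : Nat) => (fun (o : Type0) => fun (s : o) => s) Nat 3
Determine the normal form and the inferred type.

resulting normal form:
  fun (η : Nat) => fun (v : Nat) => 3
the term's type:
  Nat -> Nat -> Nat


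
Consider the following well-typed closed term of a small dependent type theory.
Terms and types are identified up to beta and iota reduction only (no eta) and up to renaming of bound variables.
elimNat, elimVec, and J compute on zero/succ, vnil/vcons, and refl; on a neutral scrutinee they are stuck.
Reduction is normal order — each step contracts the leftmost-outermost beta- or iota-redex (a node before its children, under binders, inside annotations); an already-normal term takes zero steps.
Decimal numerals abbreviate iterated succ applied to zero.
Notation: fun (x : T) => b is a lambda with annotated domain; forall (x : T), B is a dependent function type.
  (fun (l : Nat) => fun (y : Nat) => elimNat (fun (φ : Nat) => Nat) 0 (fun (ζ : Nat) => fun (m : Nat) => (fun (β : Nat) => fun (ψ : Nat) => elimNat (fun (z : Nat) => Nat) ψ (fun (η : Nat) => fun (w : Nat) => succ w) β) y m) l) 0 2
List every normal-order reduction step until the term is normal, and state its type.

normal-order reduction:
  (fun (l : Nat) => fun (y : Nat) => elimNat (fun (φ : Nat) => Nat) 0 (fun (ζ : Nat) => fun (m : Nat) => (fun (β : Nat) => fun (ψ : Nat) => elimNat (fun (z : Nat) => Nat) ψ (fun (η : Nat) => fun (w : Nat) => succ w) β) y m) l) 0 2
  ~> (fun (l : Nat) => elimNat (fun (y : Nat) => Nat) 0 (fun (φ : Nat) => fun (ζ : Nat) => (fun (m : Nat) => fun (β : Nat) => elimNat (fun (ψ : Nat) => Nat) β (fun (z : Nat) => fun (η : Nat) => succ η) m) l ζ) 0) 2
  ~> elimNat (fun (l : Nat) => Nat) 0 (fun (y : Nat) => fun (φ : Nat) => (fun (ζ : Nat) => fun (m : Nat) => elimNat (fun (β : Nat) => Nat) m (fun (ψ : Nat) => fun (z : Nat) => succ z) ζ) 2 φ) 0
  ~> 0
type:
  Nat
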